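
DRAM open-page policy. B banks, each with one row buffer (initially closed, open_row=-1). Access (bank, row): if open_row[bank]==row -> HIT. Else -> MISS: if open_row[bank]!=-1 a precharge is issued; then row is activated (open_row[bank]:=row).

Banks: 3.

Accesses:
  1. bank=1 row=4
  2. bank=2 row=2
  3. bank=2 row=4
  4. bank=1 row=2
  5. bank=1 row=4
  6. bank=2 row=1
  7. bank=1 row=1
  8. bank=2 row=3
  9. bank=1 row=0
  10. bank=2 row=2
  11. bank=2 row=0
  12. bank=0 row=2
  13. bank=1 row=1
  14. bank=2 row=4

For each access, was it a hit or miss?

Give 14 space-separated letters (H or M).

Answer: M M M M M M M M M M M M M M

Derivation:
Acc 1: bank1 row4 -> MISS (open row4); precharges=0
Acc 2: bank2 row2 -> MISS (open row2); precharges=0
Acc 3: bank2 row4 -> MISS (open row4); precharges=1
Acc 4: bank1 row2 -> MISS (open row2); precharges=2
Acc 5: bank1 row4 -> MISS (open row4); precharges=3
Acc 6: bank2 row1 -> MISS (open row1); precharges=4
Acc 7: bank1 row1 -> MISS (open row1); precharges=5
Acc 8: bank2 row3 -> MISS (open row3); precharges=6
Acc 9: bank1 row0 -> MISS (open row0); precharges=7
Acc 10: bank2 row2 -> MISS (open row2); precharges=8
Acc 11: bank2 row0 -> MISS (open row0); precharges=9
Acc 12: bank0 row2 -> MISS (open row2); precharges=9
Acc 13: bank1 row1 -> MISS (open row1); precharges=10
Acc 14: bank2 row4 -> MISS (open row4); precharges=11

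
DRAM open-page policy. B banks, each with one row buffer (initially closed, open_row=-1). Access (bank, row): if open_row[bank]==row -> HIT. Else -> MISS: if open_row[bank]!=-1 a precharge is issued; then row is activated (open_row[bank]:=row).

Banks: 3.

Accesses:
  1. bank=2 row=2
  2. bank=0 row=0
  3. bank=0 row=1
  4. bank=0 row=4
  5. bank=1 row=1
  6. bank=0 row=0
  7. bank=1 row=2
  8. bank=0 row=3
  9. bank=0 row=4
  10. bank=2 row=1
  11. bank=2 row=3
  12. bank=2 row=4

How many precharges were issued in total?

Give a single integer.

Acc 1: bank2 row2 -> MISS (open row2); precharges=0
Acc 2: bank0 row0 -> MISS (open row0); precharges=0
Acc 3: bank0 row1 -> MISS (open row1); precharges=1
Acc 4: bank0 row4 -> MISS (open row4); precharges=2
Acc 5: bank1 row1 -> MISS (open row1); precharges=2
Acc 6: bank0 row0 -> MISS (open row0); precharges=3
Acc 7: bank1 row2 -> MISS (open row2); precharges=4
Acc 8: bank0 row3 -> MISS (open row3); precharges=5
Acc 9: bank0 row4 -> MISS (open row4); precharges=6
Acc 10: bank2 row1 -> MISS (open row1); precharges=7
Acc 11: bank2 row3 -> MISS (open row3); precharges=8
Acc 12: bank2 row4 -> MISS (open row4); precharges=9

Answer: 9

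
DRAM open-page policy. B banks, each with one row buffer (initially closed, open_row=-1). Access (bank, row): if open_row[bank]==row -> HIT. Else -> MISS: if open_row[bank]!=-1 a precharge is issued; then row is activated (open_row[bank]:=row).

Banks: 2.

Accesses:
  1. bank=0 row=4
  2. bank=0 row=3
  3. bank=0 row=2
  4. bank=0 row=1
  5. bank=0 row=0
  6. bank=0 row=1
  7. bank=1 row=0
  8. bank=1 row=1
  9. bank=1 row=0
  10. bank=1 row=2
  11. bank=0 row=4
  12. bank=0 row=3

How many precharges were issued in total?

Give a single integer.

Answer: 10

Derivation:
Acc 1: bank0 row4 -> MISS (open row4); precharges=0
Acc 2: bank0 row3 -> MISS (open row3); precharges=1
Acc 3: bank0 row2 -> MISS (open row2); precharges=2
Acc 4: bank0 row1 -> MISS (open row1); precharges=3
Acc 5: bank0 row0 -> MISS (open row0); precharges=4
Acc 6: bank0 row1 -> MISS (open row1); precharges=5
Acc 7: bank1 row0 -> MISS (open row0); precharges=5
Acc 8: bank1 row1 -> MISS (open row1); precharges=6
Acc 9: bank1 row0 -> MISS (open row0); precharges=7
Acc 10: bank1 row2 -> MISS (open row2); precharges=8
Acc 11: bank0 row4 -> MISS (open row4); precharges=9
Acc 12: bank0 row3 -> MISS (open row3); precharges=10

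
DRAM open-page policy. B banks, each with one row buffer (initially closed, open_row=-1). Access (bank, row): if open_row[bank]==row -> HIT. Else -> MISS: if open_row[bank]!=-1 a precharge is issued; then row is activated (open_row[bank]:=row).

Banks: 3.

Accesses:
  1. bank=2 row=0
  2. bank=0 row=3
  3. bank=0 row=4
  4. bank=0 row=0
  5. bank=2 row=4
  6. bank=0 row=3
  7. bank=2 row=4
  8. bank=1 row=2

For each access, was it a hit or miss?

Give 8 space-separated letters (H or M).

Answer: M M M M M M H M

Derivation:
Acc 1: bank2 row0 -> MISS (open row0); precharges=0
Acc 2: bank0 row3 -> MISS (open row3); precharges=0
Acc 3: bank0 row4 -> MISS (open row4); precharges=1
Acc 4: bank0 row0 -> MISS (open row0); precharges=2
Acc 5: bank2 row4 -> MISS (open row4); precharges=3
Acc 6: bank0 row3 -> MISS (open row3); precharges=4
Acc 7: bank2 row4 -> HIT
Acc 8: bank1 row2 -> MISS (open row2); precharges=4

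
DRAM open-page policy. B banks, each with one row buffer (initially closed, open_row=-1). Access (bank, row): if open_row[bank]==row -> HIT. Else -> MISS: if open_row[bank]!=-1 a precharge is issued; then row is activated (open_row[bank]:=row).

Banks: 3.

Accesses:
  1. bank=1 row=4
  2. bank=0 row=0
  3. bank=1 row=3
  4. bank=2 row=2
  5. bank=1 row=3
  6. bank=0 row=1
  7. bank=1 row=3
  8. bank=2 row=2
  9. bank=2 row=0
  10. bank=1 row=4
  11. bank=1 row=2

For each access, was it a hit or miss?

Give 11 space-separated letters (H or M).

Acc 1: bank1 row4 -> MISS (open row4); precharges=0
Acc 2: bank0 row0 -> MISS (open row0); precharges=0
Acc 3: bank1 row3 -> MISS (open row3); precharges=1
Acc 4: bank2 row2 -> MISS (open row2); precharges=1
Acc 5: bank1 row3 -> HIT
Acc 6: bank0 row1 -> MISS (open row1); precharges=2
Acc 7: bank1 row3 -> HIT
Acc 8: bank2 row2 -> HIT
Acc 9: bank2 row0 -> MISS (open row0); precharges=3
Acc 10: bank1 row4 -> MISS (open row4); precharges=4
Acc 11: bank1 row2 -> MISS (open row2); precharges=5

Answer: M M M M H M H H M M M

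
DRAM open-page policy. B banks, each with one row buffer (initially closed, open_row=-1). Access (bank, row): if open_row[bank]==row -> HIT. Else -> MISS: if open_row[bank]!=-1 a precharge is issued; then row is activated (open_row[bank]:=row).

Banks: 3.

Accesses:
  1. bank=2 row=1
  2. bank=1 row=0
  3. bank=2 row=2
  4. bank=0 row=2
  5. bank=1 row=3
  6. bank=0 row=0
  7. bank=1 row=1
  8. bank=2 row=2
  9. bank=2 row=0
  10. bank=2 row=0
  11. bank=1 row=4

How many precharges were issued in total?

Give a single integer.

Answer: 6

Derivation:
Acc 1: bank2 row1 -> MISS (open row1); precharges=0
Acc 2: bank1 row0 -> MISS (open row0); precharges=0
Acc 3: bank2 row2 -> MISS (open row2); precharges=1
Acc 4: bank0 row2 -> MISS (open row2); precharges=1
Acc 5: bank1 row3 -> MISS (open row3); precharges=2
Acc 6: bank0 row0 -> MISS (open row0); precharges=3
Acc 7: bank1 row1 -> MISS (open row1); precharges=4
Acc 8: bank2 row2 -> HIT
Acc 9: bank2 row0 -> MISS (open row0); precharges=5
Acc 10: bank2 row0 -> HIT
Acc 11: bank1 row4 -> MISS (open row4); precharges=6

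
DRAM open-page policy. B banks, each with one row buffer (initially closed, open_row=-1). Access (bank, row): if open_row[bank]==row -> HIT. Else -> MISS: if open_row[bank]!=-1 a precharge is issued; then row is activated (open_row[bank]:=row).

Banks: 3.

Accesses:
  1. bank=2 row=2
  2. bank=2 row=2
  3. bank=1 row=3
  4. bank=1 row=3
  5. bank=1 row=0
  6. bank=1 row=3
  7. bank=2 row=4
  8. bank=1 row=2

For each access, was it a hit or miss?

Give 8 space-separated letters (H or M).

Answer: M H M H M M M M

Derivation:
Acc 1: bank2 row2 -> MISS (open row2); precharges=0
Acc 2: bank2 row2 -> HIT
Acc 3: bank1 row3 -> MISS (open row3); precharges=0
Acc 4: bank1 row3 -> HIT
Acc 5: bank1 row0 -> MISS (open row0); precharges=1
Acc 6: bank1 row3 -> MISS (open row3); precharges=2
Acc 7: bank2 row4 -> MISS (open row4); precharges=3
Acc 8: bank1 row2 -> MISS (open row2); precharges=4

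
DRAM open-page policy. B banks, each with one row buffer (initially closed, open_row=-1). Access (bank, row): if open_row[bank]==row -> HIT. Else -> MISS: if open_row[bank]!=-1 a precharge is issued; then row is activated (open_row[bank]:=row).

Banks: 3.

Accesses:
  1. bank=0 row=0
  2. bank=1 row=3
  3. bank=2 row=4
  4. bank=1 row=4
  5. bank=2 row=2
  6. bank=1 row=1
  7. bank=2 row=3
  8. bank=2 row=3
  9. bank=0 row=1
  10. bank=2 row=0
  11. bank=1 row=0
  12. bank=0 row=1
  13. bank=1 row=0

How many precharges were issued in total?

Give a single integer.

Acc 1: bank0 row0 -> MISS (open row0); precharges=0
Acc 2: bank1 row3 -> MISS (open row3); precharges=0
Acc 3: bank2 row4 -> MISS (open row4); precharges=0
Acc 4: bank1 row4 -> MISS (open row4); precharges=1
Acc 5: bank2 row2 -> MISS (open row2); precharges=2
Acc 6: bank1 row1 -> MISS (open row1); precharges=3
Acc 7: bank2 row3 -> MISS (open row3); precharges=4
Acc 8: bank2 row3 -> HIT
Acc 9: bank0 row1 -> MISS (open row1); precharges=5
Acc 10: bank2 row0 -> MISS (open row0); precharges=6
Acc 11: bank1 row0 -> MISS (open row0); precharges=7
Acc 12: bank0 row1 -> HIT
Acc 13: bank1 row0 -> HIT

Answer: 7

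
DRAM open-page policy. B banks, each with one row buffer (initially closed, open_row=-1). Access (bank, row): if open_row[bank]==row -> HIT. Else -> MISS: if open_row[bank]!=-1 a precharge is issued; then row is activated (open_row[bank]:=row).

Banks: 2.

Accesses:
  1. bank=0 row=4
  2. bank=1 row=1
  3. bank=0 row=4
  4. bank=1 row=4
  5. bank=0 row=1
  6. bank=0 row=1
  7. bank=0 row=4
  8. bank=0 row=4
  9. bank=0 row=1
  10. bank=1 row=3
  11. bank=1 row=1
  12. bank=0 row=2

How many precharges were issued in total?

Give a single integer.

Acc 1: bank0 row4 -> MISS (open row4); precharges=0
Acc 2: bank1 row1 -> MISS (open row1); precharges=0
Acc 3: bank0 row4 -> HIT
Acc 4: bank1 row4 -> MISS (open row4); precharges=1
Acc 5: bank0 row1 -> MISS (open row1); precharges=2
Acc 6: bank0 row1 -> HIT
Acc 7: bank0 row4 -> MISS (open row4); precharges=3
Acc 8: bank0 row4 -> HIT
Acc 9: bank0 row1 -> MISS (open row1); precharges=4
Acc 10: bank1 row3 -> MISS (open row3); precharges=5
Acc 11: bank1 row1 -> MISS (open row1); precharges=6
Acc 12: bank0 row2 -> MISS (open row2); precharges=7

Answer: 7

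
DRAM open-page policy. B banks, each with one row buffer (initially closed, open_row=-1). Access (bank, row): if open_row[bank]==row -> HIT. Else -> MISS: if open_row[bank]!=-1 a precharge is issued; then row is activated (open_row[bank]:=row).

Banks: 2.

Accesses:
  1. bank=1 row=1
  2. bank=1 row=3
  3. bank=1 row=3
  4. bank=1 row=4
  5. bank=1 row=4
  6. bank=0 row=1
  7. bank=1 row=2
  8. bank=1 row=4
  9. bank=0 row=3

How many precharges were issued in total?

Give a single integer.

Answer: 5

Derivation:
Acc 1: bank1 row1 -> MISS (open row1); precharges=0
Acc 2: bank1 row3 -> MISS (open row3); precharges=1
Acc 3: bank1 row3 -> HIT
Acc 4: bank1 row4 -> MISS (open row4); precharges=2
Acc 5: bank1 row4 -> HIT
Acc 6: bank0 row1 -> MISS (open row1); precharges=2
Acc 7: bank1 row2 -> MISS (open row2); precharges=3
Acc 8: bank1 row4 -> MISS (open row4); precharges=4
Acc 9: bank0 row3 -> MISS (open row3); precharges=5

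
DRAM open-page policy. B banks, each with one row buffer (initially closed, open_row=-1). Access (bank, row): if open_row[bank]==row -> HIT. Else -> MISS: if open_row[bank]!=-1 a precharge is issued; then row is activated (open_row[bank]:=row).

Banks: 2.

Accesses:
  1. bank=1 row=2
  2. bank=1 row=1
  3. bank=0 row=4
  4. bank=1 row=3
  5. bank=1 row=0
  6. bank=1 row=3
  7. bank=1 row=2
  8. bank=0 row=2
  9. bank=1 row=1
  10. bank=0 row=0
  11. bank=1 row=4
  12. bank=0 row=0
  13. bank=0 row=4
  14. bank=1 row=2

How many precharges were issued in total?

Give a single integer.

Answer: 11

Derivation:
Acc 1: bank1 row2 -> MISS (open row2); precharges=0
Acc 2: bank1 row1 -> MISS (open row1); precharges=1
Acc 3: bank0 row4 -> MISS (open row4); precharges=1
Acc 4: bank1 row3 -> MISS (open row3); precharges=2
Acc 5: bank1 row0 -> MISS (open row0); precharges=3
Acc 6: bank1 row3 -> MISS (open row3); precharges=4
Acc 7: bank1 row2 -> MISS (open row2); precharges=5
Acc 8: bank0 row2 -> MISS (open row2); precharges=6
Acc 9: bank1 row1 -> MISS (open row1); precharges=7
Acc 10: bank0 row0 -> MISS (open row0); precharges=8
Acc 11: bank1 row4 -> MISS (open row4); precharges=9
Acc 12: bank0 row0 -> HIT
Acc 13: bank0 row4 -> MISS (open row4); precharges=10
Acc 14: bank1 row2 -> MISS (open row2); precharges=11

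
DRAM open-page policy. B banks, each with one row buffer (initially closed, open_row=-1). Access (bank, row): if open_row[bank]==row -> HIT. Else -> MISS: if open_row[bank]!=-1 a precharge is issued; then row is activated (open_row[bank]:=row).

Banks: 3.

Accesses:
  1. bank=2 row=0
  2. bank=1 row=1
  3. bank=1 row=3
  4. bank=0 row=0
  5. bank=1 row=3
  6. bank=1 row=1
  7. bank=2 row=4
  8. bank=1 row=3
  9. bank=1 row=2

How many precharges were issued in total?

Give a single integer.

Acc 1: bank2 row0 -> MISS (open row0); precharges=0
Acc 2: bank1 row1 -> MISS (open row1); precharges=0
Acc 3: bank1 row3 -> MISS (open row3); precharges=1
Acc 4: bank0 row0 -> MISS (open row0); precharges=1
Acc 5: bank1 row3 -> HIT
Acc 6: bank1 row1 -> MISS (open row1); precharges=2
Acc 7: bank2 row4 -> MISS (open row4); precharges=3
Acc 8: bank1 row3 -> MISS (open row3); precharges=4
Acc 9: bank1 row2 -> MISS (open row2); precharges=5

Answer: 5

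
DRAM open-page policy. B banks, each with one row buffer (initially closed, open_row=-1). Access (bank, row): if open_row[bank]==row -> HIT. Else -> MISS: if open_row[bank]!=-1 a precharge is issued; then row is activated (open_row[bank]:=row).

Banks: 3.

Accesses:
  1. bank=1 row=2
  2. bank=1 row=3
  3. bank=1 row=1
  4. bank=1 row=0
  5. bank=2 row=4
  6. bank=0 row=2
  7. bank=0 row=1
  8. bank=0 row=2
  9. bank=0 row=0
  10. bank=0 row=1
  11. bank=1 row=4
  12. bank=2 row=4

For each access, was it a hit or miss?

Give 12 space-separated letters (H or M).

Answer: M M M M M M M M M M M H

Derivation:
Acc 1: bank1 row2 -> MISS (open row2); precharges=0
Acc 2: bank1 row3 -> MISS (open row3); precharges=1
Acc 3: bank1 row1 -> MISS (open row1); precharges=2
Acc 4: bank1 row0 -> MISS (open row0); precharges=3
Acc 5: bank2 row4 -> MISS (open row4); precharges=3
Acc 6: bank0 row2 -> MISS (open row2); precharges=3
Acc 7: bank0 row1 -> MISS (open row1); precharges=4
Acc 8: bank0 row2 -> MISS (open row2); precharges=5
Acc 9: bank0 row0 -> MISS (open row0); precharges=6
Acc 10: bank0 row1 -> MISS (open row1); precharges=7
Acc 11: bank1 row4 -> MISS (open row4); precharges=8
Acc 12: bank2 row4 -> HIT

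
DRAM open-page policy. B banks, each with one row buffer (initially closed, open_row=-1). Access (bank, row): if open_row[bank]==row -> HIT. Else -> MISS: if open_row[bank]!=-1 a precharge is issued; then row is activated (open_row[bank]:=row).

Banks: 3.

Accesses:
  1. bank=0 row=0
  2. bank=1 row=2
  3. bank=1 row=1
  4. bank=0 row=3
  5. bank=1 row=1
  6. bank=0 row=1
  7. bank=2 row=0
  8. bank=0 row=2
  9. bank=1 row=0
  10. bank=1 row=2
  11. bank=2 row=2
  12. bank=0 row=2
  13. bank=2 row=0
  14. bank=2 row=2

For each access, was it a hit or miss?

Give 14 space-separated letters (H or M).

Answer: M M M M H M M M M M M H M M

Derivation:
Acc 1: bank0 row0 -> MISS (open row0); precharges=0
Acc 2: bank1 row2 -> MISS (open row2); precharges=0
Acc 3: bank1 row1 -> MISS (open row1); precharges=1
Acc 4: bank0 row3 -> MISS (open row3); precharges=2
Acc 5: bank1 row1 -> HIT
Acc 6: bank0 row1 -> MISS (open row1); precharges=3
Acc 7: bank2 row0 -> MISS (open row0); precharges=3
Acc 8: bank0 row2 -> MISS (open row2); precharges=4
Acc 9: bank1 row0 -> MISS (open row0); precharges=5
Acc 10: bank1 row2 -> MISS (open row2); precharges=6
Acc 11: bank2 row2 -> MISS (open row2); precharges=7
Acc 12: bank0 row2 -> HIT
Acc 13: bank2 row0 -> MISS (open row0); precharges=8
Acc 14: bank2 row2 -> MISS (open row2); precharges=9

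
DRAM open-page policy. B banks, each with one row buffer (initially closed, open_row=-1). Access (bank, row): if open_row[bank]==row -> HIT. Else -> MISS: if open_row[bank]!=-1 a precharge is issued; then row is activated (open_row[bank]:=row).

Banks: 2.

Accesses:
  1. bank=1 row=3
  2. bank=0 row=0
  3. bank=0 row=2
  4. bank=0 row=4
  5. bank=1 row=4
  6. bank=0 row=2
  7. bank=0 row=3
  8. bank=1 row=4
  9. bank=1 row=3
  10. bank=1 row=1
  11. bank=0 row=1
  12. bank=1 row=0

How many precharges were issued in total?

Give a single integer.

Answer: 9

Derivation:
Acc 1: bank1 row3 -> MISS (open row3); precharges=0
Acc 2: bank0 row0 -> MISS (open row0); precharges=0
Acc 3: bank0 row2 -> MISS (open row2); precharges=1
Acc 4: bank0 row4 -> MISS (open row4); precharges=2
Acc 5: bank1 row4 -> MISS (open row4); precharges=3
Acc 6: bank0 row2 -> MISS (open row2); precharges=4
Acc 7: bank0 row3 -> MISS (open row3); precharges=5
Acc 8: bank1 row4 -> HIT
Acc 9: bank1 row3 -> MISS (open row3); precharges=6
Acc 10: bank1 row1 -> MISS (open row1); precharges=7
Acc 11: bank0 row1 -> MISS (open row1); precharges=8
Acc 12: bank1 row0 -> MISS (open row0); precharges=9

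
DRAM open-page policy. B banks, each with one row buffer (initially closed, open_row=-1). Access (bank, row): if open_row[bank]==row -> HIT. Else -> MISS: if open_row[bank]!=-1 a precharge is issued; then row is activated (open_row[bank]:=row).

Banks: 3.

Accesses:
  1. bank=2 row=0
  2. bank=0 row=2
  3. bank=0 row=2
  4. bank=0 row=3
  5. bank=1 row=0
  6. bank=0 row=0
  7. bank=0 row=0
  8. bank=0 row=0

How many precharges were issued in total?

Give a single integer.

Acc 1: bank2 row0 -> MISS (open row0); precharges=0
Acc 2: bank0 row2 -> MISS (open row2); precharges=0
Acc 3: bank0 row2 -> HIT
Acc 4: bank0 row3 -> MISS (open row3); precharges=1
Acc 5: bank1 row0 -> MISS (open row0); precharges=1
Acc 6: bank0 row0 -> MISS (open row0); precharges=2
Acc 7: bank0 row0 -> HIT
Acc 8: bank0 row0 -> HIT

Answer: 2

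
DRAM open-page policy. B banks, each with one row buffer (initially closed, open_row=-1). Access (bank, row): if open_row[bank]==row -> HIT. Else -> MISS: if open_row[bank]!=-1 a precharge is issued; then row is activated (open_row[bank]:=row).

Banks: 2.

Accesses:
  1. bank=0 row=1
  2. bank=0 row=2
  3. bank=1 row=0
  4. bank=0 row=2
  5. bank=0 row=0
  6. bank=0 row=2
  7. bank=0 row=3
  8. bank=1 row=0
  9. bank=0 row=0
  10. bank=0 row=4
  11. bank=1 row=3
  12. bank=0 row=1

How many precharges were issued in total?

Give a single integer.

Acc 1: bank0 row1 -> MISS (open row1); precharges=0
Acc 2: bank0 row2 -> MISS (open row2); precharges=1
Acc 3: bank1 row0 -> MISS (open row0); precharges=1
Acc 4: bank0 row2 -> HIT
Acc 5: bank0 row0 -> MISS (open row0); precharges=2
Acc 6: bank0 row2 -> MISS (open row2); precharges=3
Acc 7: bank0 row3 -> MISS (open row3); precharges=4
Acc 8: bank1 row0 -> HIT
Acc 9: bank0 row0 -> MISS (open row0); precharges=5
Acc 10: bank0 row4 -> MISS (open row4); precharges=6
Acc 11: bank1 row3 -> MISS (open row3); precharges=7
Acc 12: bank0 row1 -> MISS (open row1); precharges=8

Answer: 8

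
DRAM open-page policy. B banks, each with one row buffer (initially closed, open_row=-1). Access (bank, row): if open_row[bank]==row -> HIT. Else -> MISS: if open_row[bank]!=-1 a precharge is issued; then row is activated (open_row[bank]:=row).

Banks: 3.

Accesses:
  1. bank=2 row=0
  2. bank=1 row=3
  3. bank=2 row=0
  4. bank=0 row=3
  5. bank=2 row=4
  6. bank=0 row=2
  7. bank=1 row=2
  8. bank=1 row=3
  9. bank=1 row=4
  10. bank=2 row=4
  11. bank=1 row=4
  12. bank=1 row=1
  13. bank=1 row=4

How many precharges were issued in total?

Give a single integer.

Acc 1: bank2 row0 -> MISS (open row0); precharges=0
Acc 2: bank1 row3 -> MISS (open row3); precharges=0
Acc 3: bank2 row0 -> HIT
Acc 4: bank0 row3 -> MISS (open row3); precharges=0
Acc 5: bank2 row4 -> MISS (open row4); precharges=1
Acc 6: bank0 row2 -> MISS (open row2); precharges=2
Acc 7: bank1 row2 -> MISS (open row2); precharges=3
Acc 8: bank1 row3 -> MISS (open row3); precharges=4
Acc 9: bank1 row4 -> MISS (open row4); precharges=5
Acc 10: bank2 row4 -> HIT
Acc 11: bank1 row4 -> HIT
Acc 12: bank1 row1 -> MISS (open row1); precharges=6
Acc 13: bank1 row4 -> MISS (open row4); precharges=7

Answer: 7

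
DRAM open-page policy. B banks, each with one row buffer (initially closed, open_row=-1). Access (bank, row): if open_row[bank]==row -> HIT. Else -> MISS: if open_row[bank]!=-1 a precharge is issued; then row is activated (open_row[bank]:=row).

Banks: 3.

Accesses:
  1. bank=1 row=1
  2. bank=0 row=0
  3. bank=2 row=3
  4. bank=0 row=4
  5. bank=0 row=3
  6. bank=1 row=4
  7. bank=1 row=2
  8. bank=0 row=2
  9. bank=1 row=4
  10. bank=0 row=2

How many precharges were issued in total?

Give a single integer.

Answer: 6

Derivation:
Acc 1: bank1 row1 -> MISS (open row1); precharges=0
Acc 2: bank0 row0 -> MISS (open row0); precharges=0
Acc 3: bank2 row3 -> MISS (open row3); precharges=0
Acc 4: bank0 row4 -> MISS (open row4); precharges=1
Acc 5: bank0 row3 -> MISS (open row3); precharges=2
Acc 6: bank1 row4 -> MISS (open row4); precharges=3
Acc 7: bank1 row2 -> MISS (open row2); precharges=4
Acc 8: bank0 row2 -> MISS (open row2); precharges=5
Acc 9: bank1 row4 -> MISS (open row4); precharges=6
Acc 10: bank0 row2 -> HIT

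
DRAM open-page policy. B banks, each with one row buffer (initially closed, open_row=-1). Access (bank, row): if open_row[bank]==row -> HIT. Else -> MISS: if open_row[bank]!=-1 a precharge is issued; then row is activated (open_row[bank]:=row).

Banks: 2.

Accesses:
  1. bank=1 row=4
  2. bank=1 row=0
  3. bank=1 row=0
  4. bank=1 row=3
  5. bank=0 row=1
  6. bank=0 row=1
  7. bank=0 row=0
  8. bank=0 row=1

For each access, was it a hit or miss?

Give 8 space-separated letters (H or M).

Answer: M M H M M H M M

Derivation:
Acc 1: bank1 row4 -> MISS (open row4); precharges=0
Acc 2: bank1 row0 -> MISS (open row0); precharges=1
Acc 3: bank1 row0 -> HIT
Acc 4: bank1 row3 -> MISS (open row3); precharges=2
Acc 5: bank0 row1 -> MISS (open row1); precharges=2
Acc 6: bank0 row1 -> HIT
Acc 7: bank0 row0 -> MISS (open row0); precharges=3
Acc 8: bank0 row1 -> MISS (open row1); precharges=4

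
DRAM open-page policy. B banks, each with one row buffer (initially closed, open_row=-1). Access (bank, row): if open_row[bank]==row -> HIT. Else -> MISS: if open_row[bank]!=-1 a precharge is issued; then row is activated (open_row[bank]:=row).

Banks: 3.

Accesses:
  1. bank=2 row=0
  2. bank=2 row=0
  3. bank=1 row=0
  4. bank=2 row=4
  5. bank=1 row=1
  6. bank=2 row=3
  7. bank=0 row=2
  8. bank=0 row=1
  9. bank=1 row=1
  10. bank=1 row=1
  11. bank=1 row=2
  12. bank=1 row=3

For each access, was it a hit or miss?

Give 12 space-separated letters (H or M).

Answer: M H M M M M M M H H M M

Derivation:
Acc 1: bank2 row0 -> MISS (open row0); precharges=0
Acc 2: bank2 row0 -> HIT
Acc 3: bank1 row0 -> MISS (open row0); precharges=0
Acc 4: bank2 row4 -> MISS (open row4); precharges=1
Acc 5: bank1 row1 -> MISS (open row1); precharges=2
Acc 6: bank2 row3 -> MISS (open row3); precharges=3
Acc 7: bank0 row2 -> MISS (open row2); precharges=3
Acc 8: bank0 row1 -> MISS (open row1); precharges=4
Acc 9: bank1 row1 -> HIT
Acc 10: bank1 row1 -> HIT
Acc 11: bank1 row2 -> MISS (open row2); precharges=5
Acc 12: bank1 row3 -> MISS (open row3); precharges=6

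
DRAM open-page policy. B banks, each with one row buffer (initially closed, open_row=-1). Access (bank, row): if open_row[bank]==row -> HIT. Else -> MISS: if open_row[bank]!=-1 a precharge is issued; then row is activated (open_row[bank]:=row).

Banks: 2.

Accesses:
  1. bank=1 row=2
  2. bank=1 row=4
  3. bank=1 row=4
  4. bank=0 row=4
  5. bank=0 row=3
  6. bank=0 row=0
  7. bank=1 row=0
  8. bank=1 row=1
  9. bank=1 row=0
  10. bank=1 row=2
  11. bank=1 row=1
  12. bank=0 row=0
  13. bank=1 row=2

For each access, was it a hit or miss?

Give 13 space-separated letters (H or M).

Acc 1: bank1 row2 -> MISS (open row2); precharges=0
Acc 2: bank1 row4 -> MISS (open row4); precharges=1
Acc 3: bank1 row4 -> HIT
Acc 4: bank0 row4 -> MISS (open row4); precharges=1
Acc 5: bank0 row3 -> MISS (open row3); precharges=2
Acc 6: bank0 row0 -> MISS (open row0); precharges=3
Acc 7: bank1 row0 -> MISS (open row0); precharges=4
Acc 8: bank1 row1 -> MISS (open row1); precharges=5
Acc 9: bank1 row0 -> MISS (open row0); precharges=6
Acc 10: bank1 row2 -> MISS (open row2); precharges=7
Acc 11: bank1 row1 -> MISS (open row1); precharges=8
Acc 12: bank0 row0 -> HIT
Acc 13: bank1 row2 -> MISS (open row2); precharges=9

Answer: M M H M M M M M M M M H M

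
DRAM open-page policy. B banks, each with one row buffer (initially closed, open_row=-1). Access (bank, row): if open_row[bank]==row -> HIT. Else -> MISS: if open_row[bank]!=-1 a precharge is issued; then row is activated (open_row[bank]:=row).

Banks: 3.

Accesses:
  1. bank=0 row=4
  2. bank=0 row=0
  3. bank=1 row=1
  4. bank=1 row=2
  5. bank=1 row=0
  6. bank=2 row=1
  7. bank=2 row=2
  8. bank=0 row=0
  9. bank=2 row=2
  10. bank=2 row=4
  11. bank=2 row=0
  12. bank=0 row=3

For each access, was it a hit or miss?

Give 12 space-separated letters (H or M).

Acc 1: bank0 row4 -> MISS (open row4); precharges=0
Acc 2: bank0 row0 -> MISS (open row0); precharges=1
Acc 3: bank1 row1 -> MISS (open row1); precharges=1
Acc 4: bank1 row2 -> MISS (open row2); precharges=2
Acc 5: bank1 row0 -> MISS (open row0); precharges=3
Acc 6: bank2 row1 -> MISS (open row1); precharges=3
Acc 7: bank2 row2 -> MISS (open row2); precharges=4
Acc 8: bank0 row0 -> HIT
Acc 9: bank2 row2 -> HIT
Acc 10: bank2 row4 -> MISS (open row4); precharges=5
Acc 11: bank2 row0 -> MISS (open row0); precharges=6
Acc 12: bank0 row3 -> MISS (open row3); precharges=7

Answer: M M M M M M M H H M M M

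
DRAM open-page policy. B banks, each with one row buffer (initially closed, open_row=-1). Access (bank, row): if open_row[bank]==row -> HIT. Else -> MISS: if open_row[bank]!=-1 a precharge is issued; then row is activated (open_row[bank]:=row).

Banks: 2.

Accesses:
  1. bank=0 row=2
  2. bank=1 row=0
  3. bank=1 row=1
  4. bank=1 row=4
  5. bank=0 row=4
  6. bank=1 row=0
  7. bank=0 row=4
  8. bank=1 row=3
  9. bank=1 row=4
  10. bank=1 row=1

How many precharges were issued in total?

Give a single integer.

Answer: 7

Derivation:
Acc 1: bank0 row2 -> MISS (open row2); precharges=0
Acc 2: bank1 row0 -> MISS (open row0); precharges=0
Acc 3: bank1 row1 -> MISS (open row1); precharges=1
Acc 4: bank1 row4 -> MISS (open row4); precharges=2
Acc 5: bank0 row4 -> MISS (open row4); precharges=3
Acc 6: bank1 row0 -> MISS (open row0); precharges=4
Acc 7: bank0 row4 -> HIT
Acc 8: bank1 row3 -> MISS (open row3); precharges=5
Acc 9: bank1 row4 -> MISS (open row4); precharges=6
Acc 10: bank1 row1 -> MISS (open row1); precharges=7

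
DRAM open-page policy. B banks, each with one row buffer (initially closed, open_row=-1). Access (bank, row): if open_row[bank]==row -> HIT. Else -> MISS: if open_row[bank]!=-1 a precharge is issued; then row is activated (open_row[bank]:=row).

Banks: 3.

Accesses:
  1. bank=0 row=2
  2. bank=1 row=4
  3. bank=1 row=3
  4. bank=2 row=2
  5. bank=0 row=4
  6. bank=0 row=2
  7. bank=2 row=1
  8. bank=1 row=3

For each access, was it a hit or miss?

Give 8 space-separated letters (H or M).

Acc 1: bank0 row2 -> MISS (open row2); precharges=0
Acc 2: bank1 row4 -> MISS (open row4); precharges=0
Acc 3: bank1 row3 -> MISS (open row3); precharges=1
Acc 4: bank2 row2 -> MISS (open row2); precharges=1
Acc 5: bank0 row4 -> MISS (open row4); precharges=2
Acc 6: bank0 row2 -> MISS (open row2); precharges=3
Acc 7: bank2 row1 -> MISS (open row1); precharges=4
Acc 8: bank1 row3 -> HIT

Answer: M M M M M M M H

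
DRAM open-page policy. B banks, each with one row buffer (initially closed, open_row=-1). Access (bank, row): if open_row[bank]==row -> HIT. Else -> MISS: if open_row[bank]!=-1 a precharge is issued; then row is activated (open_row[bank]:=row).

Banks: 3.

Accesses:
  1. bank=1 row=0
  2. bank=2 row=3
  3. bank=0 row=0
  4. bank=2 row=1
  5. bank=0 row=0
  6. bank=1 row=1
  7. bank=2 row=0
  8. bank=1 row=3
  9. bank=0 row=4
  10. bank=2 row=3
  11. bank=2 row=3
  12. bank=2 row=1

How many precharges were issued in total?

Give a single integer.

Answer: 7

Derivation:
Acc 1: bank1 row0 -> MISS (open row0); precharges=0
Acc 2: bank2 row3 -> MISS (open row3); precharges=0
Acc 3: bank0 row0 -> MISS (open row0); precharges=0
Acc 4: bank2 row1 -> MISS (open row1); precharges=1
Acc 5: bank0 row0 -> HIT
Acc 6: bank1 row1 -> MISS (open row1); precharges=2
Acc 7: bank2 row0 -> MISS (open row0); precharges=3
Acc 8: bank1 row3 -> MISS (open row3); precharges=4
Acc 9: bank0 row4 -> MISS (open row4); precharges=5
Acc 10: bank2 row3 -> MISS (open row3); precharges=6
Acc 11: bank2 row3 -> HIT
Acc 12: bank2 row1 -> MISS (open row1); precharges=7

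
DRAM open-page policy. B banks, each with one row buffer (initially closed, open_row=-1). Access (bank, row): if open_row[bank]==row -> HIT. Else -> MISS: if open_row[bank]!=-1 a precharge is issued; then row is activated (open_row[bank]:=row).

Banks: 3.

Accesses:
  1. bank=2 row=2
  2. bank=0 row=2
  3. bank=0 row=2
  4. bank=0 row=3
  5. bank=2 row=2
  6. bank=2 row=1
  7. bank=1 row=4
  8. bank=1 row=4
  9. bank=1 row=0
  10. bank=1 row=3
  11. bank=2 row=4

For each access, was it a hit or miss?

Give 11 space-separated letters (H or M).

Answer: M M H M H M M H M M M

Derivation:
Acc 1: bank2 row2 -> MISS (open row2); precharges=0
Acc 2: bank0 row2 -> MISS (open row2); precharges=0
Acc 3: bank0 row2 -> HIT
Acc 4: bank0 row3 -> MISS (open row3); precharges=1
Acc 5: bank2 row2 -> HIT
Acc 6: bank2 row1 -> MISS (open row1); precharges=2
Acc 7: bank1 row4 -> MISS (open row4); precharges=2
Acc 8: bank1 row4 -> HIT
Acc 9: bank1 row0 -> MISS (open row0); precharges=3
Acc 10: bank1 row3 -> MISS (open row3); precharges=4
Acc 11: bank2 row4 -> MISS (open row4); precharges=5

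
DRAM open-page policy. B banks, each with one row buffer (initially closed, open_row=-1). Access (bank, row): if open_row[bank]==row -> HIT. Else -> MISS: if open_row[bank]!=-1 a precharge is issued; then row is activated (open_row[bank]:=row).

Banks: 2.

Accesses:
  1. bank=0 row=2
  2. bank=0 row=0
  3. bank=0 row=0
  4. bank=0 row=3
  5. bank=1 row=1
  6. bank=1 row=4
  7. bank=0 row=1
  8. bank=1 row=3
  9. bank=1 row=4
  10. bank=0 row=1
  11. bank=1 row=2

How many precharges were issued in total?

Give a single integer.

Acc 1: bank0 row2 -> MISS (open row2); precharges=0
Acc 2: bank0 row0 -> MISS (open row0); precharges=1
Acc 3: bank0 row0 -> HIT
Acc 4: bank0 row3 -> MISS (open row3); precharges=2
Acc 5: bank1 row1 -> MISS (open row1); precharges=2
Acc 6: bank1 row4 -> MISS (open row4); precharges=3
Acc 7: bank0 row1 -> MISS (open row1); precharges=4
Acc 8: bank1 row3 -> MISS (open row3); precharges=5
Acc 9: bank1 row4 -> MISS (open row4); precharges=6
Acc 10: bank0 row1 -> HIT
Acc 11: bank1 row2 -> MISS (open row2); precharges=7

Answer: 7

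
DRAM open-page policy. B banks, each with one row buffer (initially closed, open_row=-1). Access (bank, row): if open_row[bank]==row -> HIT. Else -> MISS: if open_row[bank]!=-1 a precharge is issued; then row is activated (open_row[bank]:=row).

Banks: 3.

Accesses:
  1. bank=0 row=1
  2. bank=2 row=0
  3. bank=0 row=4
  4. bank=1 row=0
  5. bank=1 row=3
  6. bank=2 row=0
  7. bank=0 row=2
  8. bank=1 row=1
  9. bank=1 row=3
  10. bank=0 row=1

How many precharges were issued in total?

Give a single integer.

Acc 1: bank0 row1 -> MISS (open row1); precharges=0
Acc 2: bank2 row0 -> MISS (open row0); precharges=0
Acc 3: bank0 row4 -> MISS (open row4); precharges=1
Acc 4: bank1 row0 -> MISS (open row0); precharges=1
Acc 5: bank1 row3 -> MISS (open row3); precharges=2
Acc 6: bank2 row0 -> HIT
Acc 7: bank0 row2 -> MISS (open row2); precharges=3
Acc 8: bank1 row1 -> MISS (open row1); precharges=4
Acc 9: bank1 row3 -> MISS (open row3); precharges=5
Acc 10: bank0 row1 -> MISS (open row1); precharges=6

Answer: 6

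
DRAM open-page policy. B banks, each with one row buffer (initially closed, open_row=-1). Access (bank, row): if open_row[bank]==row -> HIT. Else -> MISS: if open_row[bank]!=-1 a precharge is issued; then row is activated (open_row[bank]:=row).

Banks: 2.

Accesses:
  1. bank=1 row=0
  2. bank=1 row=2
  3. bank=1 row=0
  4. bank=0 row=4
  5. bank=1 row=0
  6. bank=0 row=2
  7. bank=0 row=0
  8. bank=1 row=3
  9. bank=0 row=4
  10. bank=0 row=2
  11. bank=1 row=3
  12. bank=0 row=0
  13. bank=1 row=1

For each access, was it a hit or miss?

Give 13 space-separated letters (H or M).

Answer: M M M M H M M M M M H M M

Derivation:
Acc 1: bank1 row0 -> MISS (open row0); precharges=0
Acc 2: bank1 row2 -> MISS (open row2); precharges=1
Acc 3: bank1 row0 -> MISS (open row0); precharges=2
Acc 4: bank0 row4 -> MISS (open row4); precharges=2
Acc 5: bank1 row0 -> HIT
Acc 6: bank0 row2 -> MISS (open row2); precharges=3
Acc 7: bank0 row0 -> MISS (open row0); precharges=4
Acc 8: bank1 row3 -> MISS (open row3); precharges=5
Acc 9: bank0 row4 -> MISS (open row4); precharges=6
Acc 10: bank0 row2 -> MISS (open row2); precharges=7
Acc 11: bank1 row3 -> HIT
Acc 12: bank0 row0 -> MISS (open row0); precharges=8
Acc 13: bank1 row1 -> MISS (open row1); precharges=9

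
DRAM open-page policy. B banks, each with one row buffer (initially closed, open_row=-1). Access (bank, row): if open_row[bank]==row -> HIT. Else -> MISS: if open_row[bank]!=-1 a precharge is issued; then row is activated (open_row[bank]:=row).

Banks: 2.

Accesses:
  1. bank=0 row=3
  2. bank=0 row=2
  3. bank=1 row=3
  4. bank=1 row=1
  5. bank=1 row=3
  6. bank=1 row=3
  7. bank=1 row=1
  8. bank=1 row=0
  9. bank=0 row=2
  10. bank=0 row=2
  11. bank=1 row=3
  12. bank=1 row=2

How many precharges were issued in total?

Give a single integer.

Answer: 7

Derivation:
Acc 1: bank0 row3 -> MISS (open row3); precharges=0
Acc 2: bank0 row2 -> MISS (open row2); precharges=1
Acc 3: bank1 row3 -> MISS (open row3); precharges=1
Acc 4: bank1 row1 -> MISS (open row1); precharges=2
Acc 5: bank1 row3 -> MISS (open row3); precharges=3
Acc 6: bank1 row3 -> HIT
Acc 7: bank1 row1 -> MISS (open row1); precharges=4
Acc 8: bank1 row0 -> MISS (open row0); precharges=5
Acc 9: bank0 row2 -> HIT
Acc 10: bank0 row2 -> HIT
Acc 11: bank1 row3 -> MISS (open row3); precharges=6
Acc 12: bank1 row2 -> MISS (open row2); precharges=7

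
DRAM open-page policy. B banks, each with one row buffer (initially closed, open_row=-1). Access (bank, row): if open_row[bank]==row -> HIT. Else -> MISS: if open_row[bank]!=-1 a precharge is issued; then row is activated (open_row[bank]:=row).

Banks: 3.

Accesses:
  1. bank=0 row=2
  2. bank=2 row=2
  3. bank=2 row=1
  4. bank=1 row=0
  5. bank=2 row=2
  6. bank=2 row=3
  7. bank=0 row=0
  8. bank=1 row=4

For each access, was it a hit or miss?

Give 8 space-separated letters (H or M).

Answer: M M M M M M M M

Derivation:
Acc 1: bank0 row2 -> MISS (open row2); precharges=0
Acc 2: bank2 row2 -> MISS (open row2); precharges=0
Acc 3: bank2 row1 -> MISS (open row1); precharges=1
Acc 4: bank1 row0 -> MISS (open row0); precharges=1
Acc 5: bank2 row2 -> MISS (open row2); precharges=2
Acc 6: bank2 row3 -> MISS (open row3); precharges=3
Acc 7: bank0 row0 -> MISS (open row0); precharges=4
Acc 8: bank1 row4 -> MISS (open row4); precharges=5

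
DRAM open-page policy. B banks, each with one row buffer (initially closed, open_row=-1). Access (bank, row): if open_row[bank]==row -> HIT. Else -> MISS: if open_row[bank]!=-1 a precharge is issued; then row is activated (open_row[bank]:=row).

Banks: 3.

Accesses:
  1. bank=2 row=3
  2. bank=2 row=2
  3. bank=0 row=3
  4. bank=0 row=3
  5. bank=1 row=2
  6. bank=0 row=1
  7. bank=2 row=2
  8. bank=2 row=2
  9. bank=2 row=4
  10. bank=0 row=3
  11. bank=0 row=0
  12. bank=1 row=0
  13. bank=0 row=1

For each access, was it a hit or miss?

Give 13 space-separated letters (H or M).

Answer: M M M H M M H H M M M M M

Derivation:
Acc 1: bank2 row3 -> MISS (open row3); precharges=0
Acc 2: bank2 row2 -> MISS (open row2); precharges=1
Acc 3: bank0 row3 -> MISS (open row3); precharges=1
Acc 4: bank0 row3 -> HIT
Acc 5: bank1 row2 -> MISS (open row2); precharges=1
Acc 6: bank0 row1 -> MISS (open row1); precharges=2
Acc 7: bank2 row2 -> HIT
Acc 8: bank2 row2 -> HIT
Acc 9: bank2 row4 -> MISS (open row4); precharges=3
Acc 10: bank0 row3 -> MISS (open row3); precharges=4
Acc 11: bank0 row0 -> MISS (open row0); precharges=5
Acc 12: bank1 row0 -> MISS (open row0); precharges=6
Acc 13: bank0 row1 -> MISS (open row1); precharges=7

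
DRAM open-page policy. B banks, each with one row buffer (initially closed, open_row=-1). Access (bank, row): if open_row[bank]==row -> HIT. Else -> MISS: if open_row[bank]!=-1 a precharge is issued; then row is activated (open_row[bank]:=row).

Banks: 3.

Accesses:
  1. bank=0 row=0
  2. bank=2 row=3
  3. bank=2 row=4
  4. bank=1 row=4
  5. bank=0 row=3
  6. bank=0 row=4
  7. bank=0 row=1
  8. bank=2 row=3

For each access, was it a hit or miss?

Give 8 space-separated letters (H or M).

Answer: M M M M M M M M

Derivation:
Acc 1: bank0 row0 -> MISS (open row0); precharges=0
Acc 2: bank2 row3 -> MISS (open row3); precharges=0
Acc 3: bank2 row4 -> MISS (open row4); precharges=1
Acc 4: bank1 row4 -> MISS (open row4); precharges=1
Acc 5: bank0 row3 -> MISS (open row3); precharges=2
Acc 6: bank0 row4 -> MISS (open row4); precharges=3
Acc 7: bank0 row1 -> MISS (open row1); precharges=4
Acc 8: bank2 row3 -> MISS (open row3); precharges=5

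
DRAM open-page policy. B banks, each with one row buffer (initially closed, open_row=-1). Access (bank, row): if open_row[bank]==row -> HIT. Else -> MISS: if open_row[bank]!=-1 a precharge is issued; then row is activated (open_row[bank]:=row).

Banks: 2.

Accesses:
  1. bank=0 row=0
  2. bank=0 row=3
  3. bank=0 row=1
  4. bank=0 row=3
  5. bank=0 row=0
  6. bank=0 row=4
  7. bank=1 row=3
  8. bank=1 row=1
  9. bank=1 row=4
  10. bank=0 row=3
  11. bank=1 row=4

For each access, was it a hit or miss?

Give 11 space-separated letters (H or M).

Answer: M M M M M M M M M M H

Derivation:
Acc 1: bank0 row0 -> MISS (open row0); precharges=0
Acc 2: bank0 row3 -> MISS (open row3); precharges=1
Acc 3: bank0 row1 -> MISS (open row1); precharges=2
Acc 4: bank0 row3 -> MISS (open row3); precharges=3
Acc 5: bank0 row0 -> MISS (open row0); precharges=4
Acc 6: bank0 row4 -> MISS (open row4); precharges=5
Acc 7: bank1 row3 -> MISS (open row3); precharges=5
Acc 8: bank1 row1 -> MISS (open row1); precharges=6
Acc 9: bank1 row4 -> MISS (open row4); precharges=7
Acc 10: bank0 row3 -> MISS (open row3); precharges=8
Acc 11: bank1 row4 -> HIT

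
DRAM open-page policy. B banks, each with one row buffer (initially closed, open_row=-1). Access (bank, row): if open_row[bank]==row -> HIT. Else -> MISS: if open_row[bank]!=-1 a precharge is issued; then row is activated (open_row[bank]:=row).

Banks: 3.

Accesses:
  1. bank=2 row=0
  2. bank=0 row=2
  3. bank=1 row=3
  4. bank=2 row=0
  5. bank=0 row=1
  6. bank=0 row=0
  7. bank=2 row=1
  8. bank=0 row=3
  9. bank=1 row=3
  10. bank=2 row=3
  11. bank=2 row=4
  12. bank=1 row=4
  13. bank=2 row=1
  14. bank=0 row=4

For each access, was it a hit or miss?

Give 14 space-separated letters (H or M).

Acc 1: bank2 row0 -> MISS (open row0); precharges=0
Acc 2: bank0 row2 -> MISS (open row2); precharges=0
Acc 3: bank1 row3 -> MISS (open row3); precharges=0
Acc 4: bank2 row0 -> HIT
Acc 5: bank0 row1 -> MISS (open row1); precharges=1
Acc 6: bank0 row0 -> MISS (open row0); precharges=2
Acc 7: bank2 row1 -> MISS (open row1); precharges=3
Acc 8: bank0 row3 -> MISS (open row3); precharges=4
Acc 9: bank1 row3 -> HIT
Acc 10: bank2 row3 -> MISS (open row3); precharges=5
Acc 11: bank2 row4 -> MISS (open row4); precharges=6
Acc 12: bank1 row4 -> MISS (open row4); precharges=7
Acc 13: bank2 row1 -> MISS (open row1); precharges=8
Acc 14: bank0 row4 -> MISS (open row4); precharges=9

Answer: M M M H M M M M H M M M M M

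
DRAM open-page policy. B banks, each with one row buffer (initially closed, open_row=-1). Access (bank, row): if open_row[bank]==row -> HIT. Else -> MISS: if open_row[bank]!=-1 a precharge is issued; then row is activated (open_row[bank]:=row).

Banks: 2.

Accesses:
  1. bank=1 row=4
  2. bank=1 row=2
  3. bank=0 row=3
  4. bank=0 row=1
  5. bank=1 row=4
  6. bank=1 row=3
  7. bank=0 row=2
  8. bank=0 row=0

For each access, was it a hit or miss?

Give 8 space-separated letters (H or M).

Answer: M M M M M M M M

Derivation:
Acc 1: bank1 row4 -> MISS (open row4); precharges=0
Acc 2: bank1 row2 -> MISS (open row2); precharges=1
Acc 3: bank0 row3 -> MISS (open row3); precharges=1
Acc 4: bank0 row1 -> MISS (open row1); precharges=2
Acc 5: bank1 row4 -> MISS (open row4); precharges=3
Acc 6: bank1 row3 -> MISS (open row3); precharges=4
Acc 7: bank0 row2 -> MISS (open row2); precharges=5
Acc 8: bank0 row0 -> MISS (open row0); precharges=6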